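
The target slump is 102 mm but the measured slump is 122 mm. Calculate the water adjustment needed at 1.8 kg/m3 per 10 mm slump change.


Difference = 102 - 122 = -20 mm
Water adjustment = -20 * 1.8 / 10 = -3.6 kg/m3

-3.6


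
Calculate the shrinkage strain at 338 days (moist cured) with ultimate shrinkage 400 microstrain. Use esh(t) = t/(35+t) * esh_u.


esh(338) = 338 / (35 + 338) * 400
= 338 / 373 * 400
= 362.5 microstrain

362.5


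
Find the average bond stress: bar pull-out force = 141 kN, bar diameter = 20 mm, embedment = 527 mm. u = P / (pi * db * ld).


u = P / (pi * db * ld)
= 141 * 1000 / (pi * 20 * 527)
= 4.258 MPa

4.258


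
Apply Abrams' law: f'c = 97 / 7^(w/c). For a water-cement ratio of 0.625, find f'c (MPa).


f'c = 97 / 7^0.625
= 97 / 3.374
= 28.75 MPa

28.75


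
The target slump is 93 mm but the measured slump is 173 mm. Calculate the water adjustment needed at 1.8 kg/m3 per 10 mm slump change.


Difference = 93 - 173 = -80 mm
Water adjustment = -80 * 1.8 / 10 = -14.4 kg/m3

-14.4


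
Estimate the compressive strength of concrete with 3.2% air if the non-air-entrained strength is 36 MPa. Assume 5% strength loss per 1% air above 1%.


Strength loss = (3.2 - 1) * 5 = 11.0%
f'c = 36 * (1 - 11.0/100)
= 32.04 MPa

32.04


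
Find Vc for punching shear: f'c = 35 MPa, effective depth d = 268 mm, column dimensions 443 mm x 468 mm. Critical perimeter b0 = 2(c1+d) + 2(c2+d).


b0 = 2*(443 + 268) + 2*(468 + 268) = 2894 mm
Vc = 0.33 * sqrt(35) * 2894 * 268 / 1000
= 1514.19 kN

1514.19


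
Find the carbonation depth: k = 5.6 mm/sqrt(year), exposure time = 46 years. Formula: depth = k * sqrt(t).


depth = k * sqrt(t)
= 5.6 * sqrt(46)
= 37.98 mm

37.98


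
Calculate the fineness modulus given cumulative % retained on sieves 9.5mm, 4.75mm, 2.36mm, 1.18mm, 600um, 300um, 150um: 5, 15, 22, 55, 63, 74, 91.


FM = sum(cumulative % retained) / 100
= 325 / 100
= 3.25

3.25


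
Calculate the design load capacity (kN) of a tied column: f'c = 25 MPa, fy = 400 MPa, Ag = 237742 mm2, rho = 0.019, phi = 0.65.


Ast = rho * Ag = 0.019 * 237742 = 4517.098 mm2
phi*Pn = 0.65 * 0.80 * (0.85 * 25 * (237742 - 4517.098) + 400 * 4517.098) / 1000
= 3516.69 kN

3516.69


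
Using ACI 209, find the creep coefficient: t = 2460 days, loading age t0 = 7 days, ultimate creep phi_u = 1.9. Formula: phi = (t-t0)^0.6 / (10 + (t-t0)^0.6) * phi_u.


dt = 2460 - 7 = 2453
phi = 2453^0.6 / (10 + 2453^0.6) * 1.9
= 1.739

1.739


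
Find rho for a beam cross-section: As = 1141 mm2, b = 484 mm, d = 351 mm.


rho = As / (b * d)
= 1141 / (484 * 351)
= 0.0067

0.0067


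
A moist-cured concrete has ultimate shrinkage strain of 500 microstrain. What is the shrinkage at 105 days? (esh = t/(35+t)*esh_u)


esh(105) = 105 / (35 + 105) * 500
= 105 / 140 * 500
= 375.0 microstrain

375.0


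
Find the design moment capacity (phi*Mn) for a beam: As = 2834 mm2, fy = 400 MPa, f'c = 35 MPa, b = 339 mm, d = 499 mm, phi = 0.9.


a = As * fy / (0.85 * f'c * b)
= 2834 * 400 / (0.85 * 35 * 339)
= 112.4018 mm
Mn = As * fy * (d - a/2) / 10^6
= 501.9571 kN-m
phi*Mn = 0.9 * 501.9571 = 451.76 kN-m

451.76


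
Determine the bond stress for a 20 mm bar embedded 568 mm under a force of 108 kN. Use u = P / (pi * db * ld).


u = P / (pi * db * ld)
= 108 * 1000 / (pi * 20 * 568)
= 3.026 MPa

3.026


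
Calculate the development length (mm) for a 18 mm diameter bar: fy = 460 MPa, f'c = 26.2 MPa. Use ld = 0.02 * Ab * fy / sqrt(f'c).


Ab = pi * 18^2 / 4 = 254.469 mm2
ld = 0.02 * 254.469 * 460 / sqrt(26.2)
= 457.4 mm

457.4


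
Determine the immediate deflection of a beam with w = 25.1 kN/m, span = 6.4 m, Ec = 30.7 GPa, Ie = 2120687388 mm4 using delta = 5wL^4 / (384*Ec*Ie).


Convert: L = 6.4 m = 6400 mm, Ec = 30.7 GPa = 30700 MPa
delta = 5 * 25.1 * 6400^4 / (384 * 30700 * 2120687388)
= 8.42 mm

8.42


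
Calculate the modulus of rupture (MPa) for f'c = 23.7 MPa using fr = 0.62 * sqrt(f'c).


fr = 0.62 * sqrt(23.7)
= 3.018 MPa

3.018


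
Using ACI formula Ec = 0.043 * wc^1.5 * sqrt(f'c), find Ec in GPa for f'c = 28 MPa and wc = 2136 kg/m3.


Ec = 0.043 * 2136^1.5 * sqrt(28) / 1000
= 22.46 GPa

22.46


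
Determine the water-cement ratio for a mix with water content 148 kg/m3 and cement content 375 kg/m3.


w/c = water / cement
w/c = 148 / 375 = 0.395

0.395


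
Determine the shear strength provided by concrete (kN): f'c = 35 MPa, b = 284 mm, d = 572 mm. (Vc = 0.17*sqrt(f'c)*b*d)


Vc = 0.17 * sqrt(35) * 284 * 572 / 1000
= 163.38 kN

163.38


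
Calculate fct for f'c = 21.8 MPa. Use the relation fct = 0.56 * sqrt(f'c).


fct = 0.56 * sqrt(21.8)
= 0.56 * 4.669
= 2.615 MPa

2.615


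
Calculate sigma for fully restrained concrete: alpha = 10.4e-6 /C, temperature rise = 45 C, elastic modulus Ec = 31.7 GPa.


sigma = alpha * dT * Ec
= 10.4e-6 * 45 * 31.7 * 1000
= 14.836 MPa

14.836


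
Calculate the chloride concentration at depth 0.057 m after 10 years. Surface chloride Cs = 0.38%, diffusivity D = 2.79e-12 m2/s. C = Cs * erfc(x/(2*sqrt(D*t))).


t_seconds = 10 * 365.25 * 24 * 3600 = 315576000.0 s
arg = 0.057 / (2 * sqrt(2.79e-12 * 315576000.0))
= 0.9605
erfc(0.9605) = 0.1744
C = 0.38 * 0.1744 = 0.0663%

0.0663


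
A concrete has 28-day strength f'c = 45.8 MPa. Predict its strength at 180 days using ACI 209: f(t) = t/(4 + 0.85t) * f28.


f(180) = 180 / (4 + 0.85 * 180) * 45.8
= 180 / 157.0 * 45.8
= 52.51 MPa

52.51


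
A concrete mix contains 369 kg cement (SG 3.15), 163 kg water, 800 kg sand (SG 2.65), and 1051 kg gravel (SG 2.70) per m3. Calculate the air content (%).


Vol cement = 369 / (3.15 * 1000) = 0.117143 m3
Vol water = 163 / 1000 = 0.163 m3
Vol sand = 800 / (2.65 * 1000) = 0.301887 m3
Vol gravel = 1051 / (2.70 * 1000) = 0.389259 m3
Total solid + water volume = 0.971289 m3
Air = (1 - 0.971289) * 100 = 2.87%

2.87


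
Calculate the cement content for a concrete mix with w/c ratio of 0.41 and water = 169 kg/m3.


Cement = water / (w/c)
= 169 / 0.41
= 412.2 kg/m3

412.2


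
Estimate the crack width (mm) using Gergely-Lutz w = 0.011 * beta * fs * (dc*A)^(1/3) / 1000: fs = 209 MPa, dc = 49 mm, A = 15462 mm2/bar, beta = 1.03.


w = 0.011 * beta * fs * (dc * A)^(1/3) / 1000
= 0.011 * 1.03 * 209 * (49 * 15462)^(1/3) / 1000
= 0.216 mm

0.216


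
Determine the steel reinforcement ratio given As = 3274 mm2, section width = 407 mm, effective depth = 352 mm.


rho = As / (b * d)
= 3274 / (407 * 352)
= 0.0229

0.0229


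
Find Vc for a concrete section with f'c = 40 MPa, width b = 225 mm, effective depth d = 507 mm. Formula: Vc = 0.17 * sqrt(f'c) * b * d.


Vc = 0.17 * sqrt(40) * 225 * 507 / 1000
= 122.65 kN

122.65


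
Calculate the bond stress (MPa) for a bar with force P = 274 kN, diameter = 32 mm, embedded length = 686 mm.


u = P / (pi * db * ld)
= 274 * 1000 / (pi * 32 * 686)
= 3.973 MPa

3.973


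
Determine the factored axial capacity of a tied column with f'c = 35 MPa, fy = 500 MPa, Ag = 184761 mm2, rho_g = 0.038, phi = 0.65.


Ast = rho * Ag = 0.038 * 184761 = 7020.918 mm2
phi*Pn = 0.65 * 0.80 * (0.85 * 35 * (184761 - 7020.918) + 500 * 7020.918) / 1000
= 4575.08 kN

4575.08


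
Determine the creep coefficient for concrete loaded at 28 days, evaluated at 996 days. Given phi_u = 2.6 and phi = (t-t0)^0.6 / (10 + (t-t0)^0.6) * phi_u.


dt = 996 - 28 = 968
phi = 968^0.6 / (10 + 968^0.6) * 2.6
= 2.238

2.238


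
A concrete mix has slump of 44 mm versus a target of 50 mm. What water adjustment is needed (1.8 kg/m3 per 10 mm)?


Difference = 50 - 44 = 6 mm
Water adjustment = 6 * 1.8 / 10 = 1.1 kg/m3

1.1


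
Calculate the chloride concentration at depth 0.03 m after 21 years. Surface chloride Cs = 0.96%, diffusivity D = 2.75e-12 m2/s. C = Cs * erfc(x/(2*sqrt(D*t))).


t_seconds = 21 * 365.25 * 24 * 3600 = 662709600.0 s
arg = 0.03 / (2 * sqrt(2.75e-12 * 662709600.0))
= 0.3514
erfc(0.3514) = 0.6193
C = 0.96 * 0.6193 = 0.5945%

0.5945


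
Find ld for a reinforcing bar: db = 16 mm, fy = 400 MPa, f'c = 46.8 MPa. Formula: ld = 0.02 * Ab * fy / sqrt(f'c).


Ab = pi * 16^2 / 4 = 201.062 mm2
ld = 0.02 * 201.062 * 400 / sqrt(46.8)
= 235.1 mm

235.1


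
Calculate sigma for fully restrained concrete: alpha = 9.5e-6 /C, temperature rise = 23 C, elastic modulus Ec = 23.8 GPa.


sigma = alpha * dT * Ec
= 9.5e-6 * 23 * 23.8 * 1000
= 5.2 MPa

5.2


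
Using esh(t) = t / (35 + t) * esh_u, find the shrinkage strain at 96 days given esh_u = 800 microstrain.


esh(96) = 96 / (35 + 96) * 800
= 96 / 131 * 800
= 586.3 microstrain

586.3


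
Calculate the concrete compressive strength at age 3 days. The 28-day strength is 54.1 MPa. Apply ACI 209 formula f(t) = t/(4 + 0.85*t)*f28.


f(3) = 3 / (4 + 0.85 * 3) * 54.1
= 3 / 6.55 * 54.1
= 24.78 MPa

24.78


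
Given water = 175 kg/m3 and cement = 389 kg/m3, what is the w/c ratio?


w/c = water / cement
w/c = 175 / 389 = 0.45

0.45


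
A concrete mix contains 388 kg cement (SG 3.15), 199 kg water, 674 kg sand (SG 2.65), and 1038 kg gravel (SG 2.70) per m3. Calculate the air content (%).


Vol cement = 388 / (3.15 * 1000) = 0.123175 m3
Vol water = 199 / 1000 = 0.199 m3
Vol sand = 674 / (2.65 * 1000) = 0.25434 m3
Vol gravel = 1038 / (2.70 * 1000) = 0.384444 m3
Total solid + water volume = 0.960959 m3
Air = (1 - 0.960959) * 100 = 3.9%

3.9


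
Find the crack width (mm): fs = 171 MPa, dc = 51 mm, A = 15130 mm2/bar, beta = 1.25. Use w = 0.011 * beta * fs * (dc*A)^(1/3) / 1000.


w = 0.011 * beta * fs * (dc * A)^(1/3) / 1000
= 0.011 * 1.25 * 171 * (51 * 15130)^(1/3) / 1000
= 0.216 mm

0.216


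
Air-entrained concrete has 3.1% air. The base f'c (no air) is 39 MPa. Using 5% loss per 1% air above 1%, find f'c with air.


Strength loss = (3.1 - 1) * 5 = 10.5%
f'c = 39 * (1 - 10.5/100)
= 34.91 MPa

34.91


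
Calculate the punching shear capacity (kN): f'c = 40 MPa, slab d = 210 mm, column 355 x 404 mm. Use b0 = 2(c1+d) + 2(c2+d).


b0 = 2*(355 + 210) + 2*(404 + 210) = 2358 mm
Vc = 0.33 * sqrt(40) * 2358 * 210 / 1000
= 1033.49 kN

1033.49


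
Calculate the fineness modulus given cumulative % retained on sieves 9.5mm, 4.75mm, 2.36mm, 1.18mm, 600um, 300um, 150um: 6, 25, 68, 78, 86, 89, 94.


FM = sum(cumulative % retained) / 100
= 446 / 100
= 4.46

4.46


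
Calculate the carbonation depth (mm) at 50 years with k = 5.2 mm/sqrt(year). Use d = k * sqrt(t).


depth = k * sqrt(t)
= 5.2 * sqrt(50)
= 36.77 mm

36.77


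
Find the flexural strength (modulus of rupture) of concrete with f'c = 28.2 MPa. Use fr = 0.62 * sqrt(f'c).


fr = 0.62 * sqrt(28.2)
= 3.292 MPa

3.292


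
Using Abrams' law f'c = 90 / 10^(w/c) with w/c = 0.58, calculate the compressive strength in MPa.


f'c = 90 / 10^0.58
= 90 / 3.802
= 23.67 MPa

23.67


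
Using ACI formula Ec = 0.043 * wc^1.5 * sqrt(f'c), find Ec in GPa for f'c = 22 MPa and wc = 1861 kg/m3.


Ec = 0.043 * 1861^1.5 * sqrt(22) / 1000
= 16.19 GPa

16.19


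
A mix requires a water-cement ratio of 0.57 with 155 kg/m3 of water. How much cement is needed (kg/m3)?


Cement = water / (w/c)
= 155 / 0.57
= 271.9 kg/m3

271.9


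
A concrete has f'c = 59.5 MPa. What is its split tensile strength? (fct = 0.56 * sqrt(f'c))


fct = 0.56 * sqrt(59.5)
= 0.56 * 7.714
= 4.32 MPa

4.32


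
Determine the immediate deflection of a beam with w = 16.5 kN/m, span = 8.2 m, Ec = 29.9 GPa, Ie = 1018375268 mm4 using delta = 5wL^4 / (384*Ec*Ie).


Convert: L = 8.2 m = 8200 mm, Ec = 29.9 GPa = 29900 MPa
delta = 5 * 16.5 * 8200^4 / (384 * 29900 * 1018375268)
= 31.9 mm

31.9


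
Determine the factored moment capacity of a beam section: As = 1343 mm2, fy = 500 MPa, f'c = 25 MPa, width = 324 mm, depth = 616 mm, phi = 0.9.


a = As * fy / (0.85 * f'c * b)
= 1343 * 500 / (0.85 * 25 * 324)
= 97.5309 mm
Mn = As * fy * (d - a/2) / 10^6
= 380.898 kN-m
phi*Mn = 0.9 * 380.898 = 342.81 kN-m

342.81


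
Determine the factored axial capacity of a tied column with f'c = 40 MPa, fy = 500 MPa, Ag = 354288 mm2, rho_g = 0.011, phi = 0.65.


Ast = rho * Ag = 0.011 * 354288 = 3897.168 mm2
phi*Pn = 0.65 * 0.80 * (0.85 * 40 * (354288 - 3897.168) + 500 * 3897.168) / 1000
= 7208.17 kN

7208.17


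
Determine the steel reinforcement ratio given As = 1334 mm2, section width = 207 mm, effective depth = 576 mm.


rho = As / (b * d)
= 1334 / (207 * 576)
= 0.0112

0.0112


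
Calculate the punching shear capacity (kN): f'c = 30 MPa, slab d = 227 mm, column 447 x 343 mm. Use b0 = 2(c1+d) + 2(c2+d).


b0 = 2*(447 + 227) + 2*(343 + 227) = 2488 mm
Vc = 0.33 * sqrt(30) * 2488 * 227 / 1000
= 1020.82 kN

1020.82


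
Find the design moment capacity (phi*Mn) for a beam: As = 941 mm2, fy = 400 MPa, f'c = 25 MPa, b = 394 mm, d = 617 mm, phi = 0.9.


a = As * fy / (0.85 * f'c * b)
= 941 * 400 / (0.85 * 25 * 394)
= 44.9567 mm
Mn = As * fy * (d - a/2) / 10^6
= 223.7779 kN-m
phi*Mn = 0.9 * 223.7779 = 201.4 kN-m

201.4


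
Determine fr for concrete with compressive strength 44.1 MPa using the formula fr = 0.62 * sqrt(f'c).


fr = 0.62 * sqrt(44.1)
= 4.117 MPa

4.117


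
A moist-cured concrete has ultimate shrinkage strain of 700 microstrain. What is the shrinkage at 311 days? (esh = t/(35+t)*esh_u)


esh(311) = 311 / (35 + 311) * 700
= 311 / 346 * 700
= 629.2 microstrain

629.2


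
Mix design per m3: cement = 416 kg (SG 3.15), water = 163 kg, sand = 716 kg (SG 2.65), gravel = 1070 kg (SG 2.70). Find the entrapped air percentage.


Vol cement = 416 / (3.15 * 1000) = 0.132063 m3
Vol water = 163 / 1000 = 0.163 m3
Vol sand = 716 / (2.65 * 1000) = 0.270189 m3
Vol gravel = 1070 / (2.70 * 1000) = 0.396296 m3
Total solid + water volume = 0.961548 m3
Air = (1 - 0.961548) * 100 = 3.85%

3.85


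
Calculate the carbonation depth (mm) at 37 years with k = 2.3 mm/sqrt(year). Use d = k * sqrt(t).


depth = k * sqrt(t)
= 2.3 * sqrt(37)
= 13.99 mm

13.99


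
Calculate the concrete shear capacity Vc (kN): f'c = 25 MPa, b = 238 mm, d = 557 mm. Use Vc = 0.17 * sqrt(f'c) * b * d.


Vc = 0.17 * sqrt(25) * 238 * 557 / 1000
= 112.68 kN

112.68


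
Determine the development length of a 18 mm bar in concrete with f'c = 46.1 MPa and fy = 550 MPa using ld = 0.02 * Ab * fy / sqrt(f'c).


Ab = pi * 18^2 / 4 = 254.469 mm2
ld = 0.02 * 254.469 * 550 / sqrt(46.1)
= 412.3 mm

412.3


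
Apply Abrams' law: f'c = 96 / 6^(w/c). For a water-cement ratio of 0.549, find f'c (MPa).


f'c = 96 / 6^0.549
= 96 / 2.674
= 35.9 MPa

35.9


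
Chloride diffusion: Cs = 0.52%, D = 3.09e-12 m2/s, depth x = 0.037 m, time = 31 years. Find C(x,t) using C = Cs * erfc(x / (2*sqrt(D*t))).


t_seconds = 31 * 365.25 * 24 * 3600 = 978285600.0 s
arg = 0.037 / (2 * sqrt(3.09e-12 * 978285600.0))
= 0.3365
erfc(0.3365) = 0.6342
C = 0.52 * 0.6342 = 0.3298%

0.3298


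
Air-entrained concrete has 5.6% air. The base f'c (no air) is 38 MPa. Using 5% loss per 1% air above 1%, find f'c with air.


Strength loss = (5.6 - 1) * 5 = 23.0%
f'c = 38 * (1 - 23.0/100)
= 29.26 MPa

29.26


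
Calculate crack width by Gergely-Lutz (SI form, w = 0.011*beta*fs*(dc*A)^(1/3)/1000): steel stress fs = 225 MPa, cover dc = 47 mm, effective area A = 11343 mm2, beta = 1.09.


w = 0.011 * beta * fs * (dc * A)^(1/3) / 1000
= 0.011 * 1.09 * 225 * (47 * 11343)^(1/3) / 1000
= 0.219 mm

0.219


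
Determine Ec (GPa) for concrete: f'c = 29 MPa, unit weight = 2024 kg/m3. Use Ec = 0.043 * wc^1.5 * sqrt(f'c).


Ec = 0.043 * 2024^1.5 * sqrt(29) / 1000
= 21.09 GPa

21.09


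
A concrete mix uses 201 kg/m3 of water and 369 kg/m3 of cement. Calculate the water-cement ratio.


w/c = water / cement
w/c = 201 / 369 = 0.545

0.545


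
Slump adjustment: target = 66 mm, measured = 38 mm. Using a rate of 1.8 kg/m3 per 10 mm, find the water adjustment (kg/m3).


Difference = 66 - 38 = 28 mm
Water adjustment = 28 * 1.8 / 10 = 5.0 kg/m3

5.0


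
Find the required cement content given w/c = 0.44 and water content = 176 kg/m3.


Cement = water / (w/c)
= 176 / 0.44
= 400.0 kg/m3

400.0


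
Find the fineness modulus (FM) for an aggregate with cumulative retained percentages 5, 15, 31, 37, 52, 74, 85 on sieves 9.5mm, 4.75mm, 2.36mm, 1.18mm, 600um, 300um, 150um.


FM = sum(cumulative % retained) / 100
= 299 / 100
= 2.99

2.99


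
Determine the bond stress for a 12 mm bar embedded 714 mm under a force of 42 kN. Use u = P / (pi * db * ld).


u = P / (pi * db * ld)
= 42 * 1000 / (pi * 12 * 714)
= 1.56 MPa

1.56


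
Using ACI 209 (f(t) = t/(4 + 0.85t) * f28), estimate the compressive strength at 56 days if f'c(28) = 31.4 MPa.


f(56) = 56 / (4 + 0.85 * 56) * 31.4
= 56 / 51.6 * 31.4
= 34.08 MPa

34.08


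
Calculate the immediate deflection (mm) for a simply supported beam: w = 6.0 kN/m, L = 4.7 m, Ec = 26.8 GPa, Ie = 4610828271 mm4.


Convert: L = 4.7 m = 4700 mm, Ec = 26.8 GPa = 26800 MPa
delta = 5 * 6.0 * 4700^4 / (384 * 26800 * 4610828271)
= 0.31 mm

0.31


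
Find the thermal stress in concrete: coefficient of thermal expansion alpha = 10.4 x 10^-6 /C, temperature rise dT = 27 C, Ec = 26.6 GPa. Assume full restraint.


sigma = alpha * dT * Ec
= 10.4e-6 * 27 * 26.6 * 1000
= 7.469 MPa

7.469


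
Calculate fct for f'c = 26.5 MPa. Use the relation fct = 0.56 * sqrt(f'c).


fct = 0.56 * sqrt(26.5)
= 0.56 * 5.148
= 2.883 MPa

2.883


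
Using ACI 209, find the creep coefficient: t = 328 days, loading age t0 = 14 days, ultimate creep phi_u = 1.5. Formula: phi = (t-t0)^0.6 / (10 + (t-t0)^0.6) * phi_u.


dt = 328 - 14 = 314
phi = 314^0.6 / (10 + 314^0.6) * 1.5
= 1.138

1.138


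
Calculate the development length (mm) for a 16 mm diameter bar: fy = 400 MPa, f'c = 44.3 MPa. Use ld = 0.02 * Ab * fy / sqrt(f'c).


Ab = pi * 16^2 / 4 = 201.062 mm2
ld = 0.02 * 201.062 * 400 / sqrt(44.3)
= 241.7 mm

241.7


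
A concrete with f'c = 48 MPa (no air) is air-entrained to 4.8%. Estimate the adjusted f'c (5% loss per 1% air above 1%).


Strength loss = (4.8 - 1) * 5 = 19.0%
f'c = 48 * (1 - 19.0/100)
= 38.88 MPa

38.88


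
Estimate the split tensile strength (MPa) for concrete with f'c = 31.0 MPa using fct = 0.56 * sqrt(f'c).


fct = 0.56 * sqrt(31.0)
= 0.56 * 5.568
= 3.118 MPa

3.118


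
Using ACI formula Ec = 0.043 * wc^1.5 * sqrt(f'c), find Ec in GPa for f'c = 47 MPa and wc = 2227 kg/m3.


Ec = 0.043 * 2227^1.5 * sqrt(47) / 1000
= 30.98 GPa

30.98


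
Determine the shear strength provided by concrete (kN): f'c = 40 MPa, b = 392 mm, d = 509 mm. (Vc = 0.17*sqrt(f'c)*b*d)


Vc = 0.17 * sqrt(40) * 392 * 509 / 1000
= 214.53 kN

214.53


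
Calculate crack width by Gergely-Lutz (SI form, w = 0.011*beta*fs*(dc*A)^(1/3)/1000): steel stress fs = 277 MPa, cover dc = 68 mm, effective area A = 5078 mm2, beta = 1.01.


w = 0.011 * beta * fs * (dc * A)^(1/3) / 1000
= 0.011 * 1.01 * 277 * (68 * 5078)^(1/3) / 1000
= 0.216 mm

0.216


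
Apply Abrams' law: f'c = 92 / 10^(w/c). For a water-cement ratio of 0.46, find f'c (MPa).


f'c = 92 / 10^0.46
= 92 / 2.884
= 31.9 MPa

31.9


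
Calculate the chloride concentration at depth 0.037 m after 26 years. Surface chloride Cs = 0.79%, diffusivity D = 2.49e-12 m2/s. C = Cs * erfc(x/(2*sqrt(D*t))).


t_seconds = 26 * 365.25 * 24 * 3600 = 820497600.0 s
arg = 0.037 / (2 * sqrt(2.49e-12 * 820497600.0))
= 0.4093
erfc(0.4093) = 0.5627
C = 0.79 * 0.5627 = 0.4445%

0.4445


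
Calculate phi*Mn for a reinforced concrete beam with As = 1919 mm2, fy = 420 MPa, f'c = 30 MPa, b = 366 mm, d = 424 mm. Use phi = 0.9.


a = As * fy / (0.85 * f'c * b)
= 1919 * 420 / (0.85 * 30 * 366)
= 86.3581 mm
Mn = As * fy * (d - a/2) / 10^6
= 306.9341 kN-m
phi*Mn = 0.9 * 306.9341 = 276.24 kN-m

276.24


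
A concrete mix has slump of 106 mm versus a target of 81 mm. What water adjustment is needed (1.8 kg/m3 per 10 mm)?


Difference = 81 - 106 = -25 mm
Water adjustment = -25 * 1.8 / 10 = -4.5 kg/m3

-4.5


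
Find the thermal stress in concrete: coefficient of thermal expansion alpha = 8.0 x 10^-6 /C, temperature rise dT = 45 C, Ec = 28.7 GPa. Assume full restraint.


sigma = alpha * dT * Ec
= 8.0e-6 * 45 * 28.7 * 1000
= 10.332 MPa

10.332


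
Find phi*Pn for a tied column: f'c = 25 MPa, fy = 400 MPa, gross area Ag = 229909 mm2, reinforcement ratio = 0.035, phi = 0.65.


Ast = rho * Ag = 0.035 * 229909 = 8046.815 mm2
phi*Pn = 0.65 * 0.80 * (0.85 * 25 * (229909 - 8046.815) + 400 * 8046.815) / 1000
= 4125.31 kN

4125.31


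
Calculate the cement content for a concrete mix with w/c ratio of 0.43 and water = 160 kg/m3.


Cement = water / (w/c)
= 160 / 0.43
= 372.1 kg/m3

372.1


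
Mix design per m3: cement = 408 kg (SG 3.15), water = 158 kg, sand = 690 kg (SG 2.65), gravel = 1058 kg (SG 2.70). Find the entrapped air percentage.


Vol cement = 408 / (3.15 * 1000) = 0.129524 m3
Vol water = 158 / 1000 = 0.158 m3
Vol sand = 690 / (2.65 * 1000) = 0.260377 m3
Vol gravel = 1058 / (2.70 * 1000) = 0.391852 m3
Total solid + water volume = 0.939753 m3
Air = (1 - 0.939753) * 100 = 6.02%

6.02


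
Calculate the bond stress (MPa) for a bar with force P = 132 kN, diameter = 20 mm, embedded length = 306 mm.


u = P / (pi * db * ld)
= 132 * 1000 / (pi * 20 * 306)
= 6.866 MPa

6.866


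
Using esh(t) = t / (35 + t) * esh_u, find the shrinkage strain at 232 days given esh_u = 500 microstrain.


esh(232) = 232 / (35 + 232) * 500
= 232 / 267 * 500
= 434.5 microstrain

434.5


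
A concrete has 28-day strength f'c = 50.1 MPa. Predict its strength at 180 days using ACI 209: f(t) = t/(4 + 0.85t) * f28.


f(180) = 180 / (4 + 0.85 * 180) * 50.1
= 180 / 157.0 * 50.1
= 57.44 MPa

57.44


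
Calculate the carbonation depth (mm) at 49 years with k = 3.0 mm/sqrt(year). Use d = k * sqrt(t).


depth = k * sqrt(t)
= 3.0 * sqrt(49)
= 21.0 mm

21.0


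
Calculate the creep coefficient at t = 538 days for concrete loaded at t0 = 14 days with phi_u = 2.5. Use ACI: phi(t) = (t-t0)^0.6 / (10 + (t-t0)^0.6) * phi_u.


dt = 538 - 14 = 524
phi = 524^0.6 / (10 + 524^0.6) * 2.5
= 2.027

2.027


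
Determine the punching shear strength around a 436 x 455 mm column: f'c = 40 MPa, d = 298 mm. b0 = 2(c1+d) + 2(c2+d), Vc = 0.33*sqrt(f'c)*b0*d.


b0 = 2*(436 + 298) + 2*(455 + 298) = 2974 mm
Vc = 0.33 * sqrt(40) * 2974 * 298 / 1000
= 1849.7 kN

1849.7


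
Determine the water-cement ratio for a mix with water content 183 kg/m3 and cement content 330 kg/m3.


w/c = water / cement
w/c = 183 / 330 = 0.555

0.555


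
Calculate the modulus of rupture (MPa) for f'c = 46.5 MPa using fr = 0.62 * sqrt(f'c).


fr = 0.62 * sqrt(46.5)
= 4.228 MPa

4.228


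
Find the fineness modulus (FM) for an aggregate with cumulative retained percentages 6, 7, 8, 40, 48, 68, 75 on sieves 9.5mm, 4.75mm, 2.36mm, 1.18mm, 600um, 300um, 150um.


FM = sum(cumulative % retained) / 100
= 252 / 100
= 2.52

2.52


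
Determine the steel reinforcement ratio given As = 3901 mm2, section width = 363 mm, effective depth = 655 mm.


rho = As / (b * d)
= 3901 / (363 * 655)
= 0.0164

0.0164


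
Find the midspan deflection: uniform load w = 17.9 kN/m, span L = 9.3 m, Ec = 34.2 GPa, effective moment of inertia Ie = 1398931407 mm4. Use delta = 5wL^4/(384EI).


Convert: L = 9.3 m = 9300 mm, Ec = 34.2 GPa = 34200 MPa
delta = 5 * 17.9 * 9300^4 / (384 * 34200 * 1398931407)
= 36.44 mm

36.44


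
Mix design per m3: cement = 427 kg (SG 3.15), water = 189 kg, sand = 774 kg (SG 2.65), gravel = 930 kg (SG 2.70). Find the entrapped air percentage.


Vol cement = 427 / (3.15 * 1000) = 0.135556 m3
Vol water = 189 / 1000 = 0.189 m3
Vol sand = 774 / (2.65 * 1000) = 0.292075 m3
Vol gravel = 930 / (2.70 * 1000) = 0.344444 m3
Total solid + water volume = 0.961075 m3
Air = (1 - 0.961075) * 100 = 3.89%

3.89


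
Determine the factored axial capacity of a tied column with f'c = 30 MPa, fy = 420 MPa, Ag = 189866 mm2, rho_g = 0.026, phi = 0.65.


Ast = rho * Ag = 0.026 * 189866 = 4936.516 mm2
phi*Pn = 0.65 * 0.80 * (0.85 * 30 * (189866 - 4936.516) + 420 * 4936.516) / 1000
= 3530.3 kN

3530.3


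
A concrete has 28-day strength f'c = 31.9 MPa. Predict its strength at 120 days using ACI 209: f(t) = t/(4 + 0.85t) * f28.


f(120) = 120 / (4 + 0.85 * 120) * 31.9
= 120 / 106.0 * 31.9
= 36.11 MPa

36.11


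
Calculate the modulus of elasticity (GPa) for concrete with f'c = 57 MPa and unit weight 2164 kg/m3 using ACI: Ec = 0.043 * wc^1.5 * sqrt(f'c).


Ec = 0.043 * 2164^1.5 * sqrt(57) / 1000
= 32.68 GPa

32.68


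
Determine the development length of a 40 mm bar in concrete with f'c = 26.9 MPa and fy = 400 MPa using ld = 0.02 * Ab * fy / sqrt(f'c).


Ab = pi * 40^2 / 4 = 1256.637 mm2
ld = 0.02 * 1256.637 * 400 / sqrt(26.9)
= 1938.3 mm

1938.3


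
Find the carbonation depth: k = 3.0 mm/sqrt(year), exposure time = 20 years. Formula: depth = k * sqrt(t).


depth = k * sqrt(t)
= 3.0 * sqrt(20)
= 13.42 mm

13.42


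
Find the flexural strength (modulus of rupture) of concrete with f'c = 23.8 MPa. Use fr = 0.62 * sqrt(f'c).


fr = 0.62 * sqrt(23.8)
= 3.025 MPa

3.025


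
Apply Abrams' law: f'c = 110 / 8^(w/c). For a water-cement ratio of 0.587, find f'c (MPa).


f'c = 110 / 8^0.587
= 110 / 3.389
= 32.45 MPa

32.45


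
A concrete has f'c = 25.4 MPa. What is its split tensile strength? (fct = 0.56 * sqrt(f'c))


fct = 0.56 * sqrt(25.4)
= 0.56 * 5.04
= 2.822 MPa

2.822


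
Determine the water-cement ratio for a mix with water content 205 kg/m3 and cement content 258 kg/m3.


w/c = water / cement
w/c = 205 / 258 = 0.795

0.795


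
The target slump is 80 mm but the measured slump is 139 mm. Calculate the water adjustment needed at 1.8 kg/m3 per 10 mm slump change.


Difference = 80 - 139 = -59 mm
Water adjustment = -59 * 1.8 / 10 = -10.6 kg/m3

-10.6


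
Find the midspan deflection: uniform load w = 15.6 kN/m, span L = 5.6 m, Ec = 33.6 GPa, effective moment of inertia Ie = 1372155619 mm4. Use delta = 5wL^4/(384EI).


Convert: L = 5.6 m = 5600 mm, Ec = 33.6 GPa = 33600 MPa
delta = 5 * 15.6 * 5600^4 / (384 * 33600 * 1372155619)
= 4.33 mm

4.33


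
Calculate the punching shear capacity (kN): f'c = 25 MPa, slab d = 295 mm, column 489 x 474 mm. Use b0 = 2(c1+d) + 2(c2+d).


b0 = 2*(489 + 295) + 2*(474 + 295) = 3106 mm
Vc = 0.33 * sqrt(25) * 3106 * 295 / 1000
= 1511.85 kN

1511.85


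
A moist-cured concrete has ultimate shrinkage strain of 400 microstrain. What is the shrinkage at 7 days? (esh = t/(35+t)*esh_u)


esh(7) = 7 / (35 + 7) * 400
= 7 / 42 * 400
= 66.7 microstrain

66.7


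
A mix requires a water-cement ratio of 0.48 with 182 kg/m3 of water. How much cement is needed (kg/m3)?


Cement = water / (w/c)
= 182 / 0.48
= 379.2 kg/m3

379.2


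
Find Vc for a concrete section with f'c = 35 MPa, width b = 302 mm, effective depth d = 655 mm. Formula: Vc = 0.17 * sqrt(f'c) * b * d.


Vc = 0.17 * sqrt(35) * 302 * 655 / 1000
= 198.94 kN

198.94


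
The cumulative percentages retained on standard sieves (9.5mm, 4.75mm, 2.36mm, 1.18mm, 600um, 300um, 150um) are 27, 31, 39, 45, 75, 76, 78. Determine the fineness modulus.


FM = sum(cumulative % retained) / 100
= 371 / 100
= 3.71

3.71


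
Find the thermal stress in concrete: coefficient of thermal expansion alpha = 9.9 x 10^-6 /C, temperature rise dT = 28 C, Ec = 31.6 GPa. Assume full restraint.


sigma = alpha * dT * Ec
= 9.9e-6 * 28 * 31.6 * 1000
= 8.76 MPa

8.76


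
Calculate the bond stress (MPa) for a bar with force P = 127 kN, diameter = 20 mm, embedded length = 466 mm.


u = P / (pi * db * ld)
= 127 * 1000 / (pi * 20 * 466)
= 4.337 MPa

4.337


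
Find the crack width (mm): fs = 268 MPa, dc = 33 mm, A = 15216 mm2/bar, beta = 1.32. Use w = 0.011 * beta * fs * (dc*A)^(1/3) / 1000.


w = 0.011 * beta * fs * (dc * A)^(1/3) / 1000
= 0.011 * 1.32 * 268 * (33 * 15216)^(1/3) / 1000
= 0.309 mm

0.309


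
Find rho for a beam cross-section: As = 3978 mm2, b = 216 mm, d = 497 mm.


rho = As / (b * d)
= 3978 / (216 * 497)
= 0.0371

0.0371


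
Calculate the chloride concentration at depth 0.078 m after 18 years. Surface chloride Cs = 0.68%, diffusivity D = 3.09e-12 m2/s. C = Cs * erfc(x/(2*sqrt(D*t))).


t_seconds = 18 * 365.25 * 24 * 3600 = 568036800.0 s
arg = 0.078 / (2 * sqrt(3.09e-12 * 568036800.0))
= 0.9309
erfc(0.9309) = 0.188
C = 0.68 * 0.188 = 0.1279%

0.1279


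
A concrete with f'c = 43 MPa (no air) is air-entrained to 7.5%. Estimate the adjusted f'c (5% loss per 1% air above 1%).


Strength loss = (7.5 - 1) * 5 = 32.5%
f'c = 43 * (1 - 32.5/100)
= 29.03 MPa

29.03


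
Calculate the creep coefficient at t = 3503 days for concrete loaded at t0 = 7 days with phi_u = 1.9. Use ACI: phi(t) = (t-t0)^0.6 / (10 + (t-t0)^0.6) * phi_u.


dt = 3503 - 7 = 3496
phi = 3496^0.6 / (10 + 3496^0.6) * 1.9
= 1.768

1.768


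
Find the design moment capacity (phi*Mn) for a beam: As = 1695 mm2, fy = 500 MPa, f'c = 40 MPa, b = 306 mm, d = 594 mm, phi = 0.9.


a = As * fy / (0.85 * f'c * b)
= 1695 * 500 / (0.85 * 40 * 306)
= 81.4591 mm
Mn = As * fy * (d - a/2) / 10^6
= 468.8967 kN-m
phi*Mn = 0.9 * 468.8967 = 422.01 kN-m

422.01


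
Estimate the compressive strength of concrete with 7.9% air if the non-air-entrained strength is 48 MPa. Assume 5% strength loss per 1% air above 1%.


Strength loss = (7.9 - 1) * 5 = 34.5%
f'c = 48 * (1 - 34.5/100)
= 31.44 MPa

31.44


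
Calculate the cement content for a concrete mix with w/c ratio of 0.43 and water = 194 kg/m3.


Cement = water / (w/c)
= 194 / 0.43
= 451.2 kg/m3

451.2


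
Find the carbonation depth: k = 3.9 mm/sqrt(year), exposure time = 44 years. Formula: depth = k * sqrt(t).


depth = k * sqrt(t)
= 3.9 * sqrt(44)
= 25.87 mm

25.87


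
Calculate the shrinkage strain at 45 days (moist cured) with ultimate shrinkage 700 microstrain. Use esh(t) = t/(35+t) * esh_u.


esh(45) = 45 / (35 + 45) * 700
= 45 / 80 * 700
= 393.8 microstrain

393.8


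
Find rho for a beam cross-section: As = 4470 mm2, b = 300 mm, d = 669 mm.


rho = As / (b * d)
= 4470 / (300 * 669)
= 0.0223

0.0223


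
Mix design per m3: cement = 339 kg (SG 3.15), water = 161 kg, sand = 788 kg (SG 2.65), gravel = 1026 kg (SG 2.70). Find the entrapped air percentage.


Vol cement = 339 / (3.15 * 1000) = 0.107619 m3
Vol water = 161 / 1000 = 0.161 m3
Vol sand = 788 / (2.65 * 1000) = 0.297358 m3
Vol gravel = 1026 / (2.70 * 1000) = 0.38 m3
Total solid + water volume = 0.945978 m3
Air = (1 - 0.945978) * 100 = 5.4%

5.4


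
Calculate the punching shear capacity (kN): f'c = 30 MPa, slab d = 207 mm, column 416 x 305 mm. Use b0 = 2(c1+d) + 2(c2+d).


b0 = 2*(416 + 207) + 2*(305 + 207) = 2270 mm
Vc = 0.33 * sqrt(30) * 2270 * 207 / 1000
= 849.32 kN

849.32


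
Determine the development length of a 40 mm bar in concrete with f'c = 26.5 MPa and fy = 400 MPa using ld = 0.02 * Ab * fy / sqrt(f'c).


Ab = pi * 40^2 / 4 = 1256.637 mm2
ld = 0.02 * 1256.637 * 400 / sqrt(26.5)
= 1952.9 mm

1952.9


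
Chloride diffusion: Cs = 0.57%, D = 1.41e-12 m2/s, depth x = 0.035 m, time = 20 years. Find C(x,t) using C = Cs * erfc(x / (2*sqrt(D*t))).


t_seconds = 20 * 365.25 * 24 * 3600 = 631152000.0 s
arg = 0.035 / (2 * sqrt(1.41e-12 * 631152000.0))
= 0.5866
erfc(0.5866) = 0.4068
C = 0.57 * 0.4068 = 0.2319%

0.2319


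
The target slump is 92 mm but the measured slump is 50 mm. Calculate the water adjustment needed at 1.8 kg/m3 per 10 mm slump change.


Difference = 92 - 50 = 42 mm
Water adjustment = 42 * 1.8 / 10 = 7.6 kg/m3

7.6


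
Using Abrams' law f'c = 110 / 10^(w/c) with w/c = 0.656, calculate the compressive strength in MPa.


f'c = 110 / 10^0.656
= 110 / 4.529
= 24.29 MPa

24.29


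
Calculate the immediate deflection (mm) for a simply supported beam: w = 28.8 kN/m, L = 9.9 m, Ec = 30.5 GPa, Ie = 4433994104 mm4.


Convert: L = 9.9 m = 9900 mm, Ec = 30.5 GPa = 30500 MPa
delta = 5 * 28.8 * 9900^4 / (384 * 30500 * 4433994104)
= 26.64 mm

26.64


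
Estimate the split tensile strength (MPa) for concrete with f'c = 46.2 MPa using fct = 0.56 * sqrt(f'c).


fct = 0.56 * sqrt(46.2)
= 0.56 * 6.797
= 3.806 MPa

3.806


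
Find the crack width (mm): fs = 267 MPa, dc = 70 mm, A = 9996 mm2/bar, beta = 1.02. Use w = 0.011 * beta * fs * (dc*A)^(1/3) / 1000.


w = 0.011 * beta * fs * (dc * A)^(1/3) / 1000
= 0.011 * 1.02 * 267 * (70 * 9996)^(1/3) / 1000
= 0.266 mm

0.266


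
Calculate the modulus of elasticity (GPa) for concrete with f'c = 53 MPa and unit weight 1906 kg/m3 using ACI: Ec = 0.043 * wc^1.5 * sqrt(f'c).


Ec = 0.043 * 1906^1.5 * sqrt(53) / 1000
= 26.05 GPa

26.05


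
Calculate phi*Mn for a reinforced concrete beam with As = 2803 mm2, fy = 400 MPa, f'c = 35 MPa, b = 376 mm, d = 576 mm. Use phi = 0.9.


a = As * fy / (0.85 * f'c * b)
= 2803 * 400 / (0.85 * 35 * 376)
= 100.2324 mm
Mn = As * fy * (d - a/2) / 10^6
= 589.6209 kN-m
phi*Mn = 0.9 * 589.6209 = 530.66 kN-m

530.66


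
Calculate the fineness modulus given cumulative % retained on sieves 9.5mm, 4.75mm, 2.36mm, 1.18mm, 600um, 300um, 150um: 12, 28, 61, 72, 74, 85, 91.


FM = sum(cumulative % retained) / 100
= 423 / 100
= 4.23

4.23


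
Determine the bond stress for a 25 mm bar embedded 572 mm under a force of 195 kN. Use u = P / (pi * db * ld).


u = P / (pi * db * ld)
= 195 * 1000 / (pi * 25 * 572)
= 4.341 MPa

4.341


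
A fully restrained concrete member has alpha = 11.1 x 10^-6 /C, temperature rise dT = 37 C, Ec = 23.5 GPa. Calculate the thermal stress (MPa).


sigma = alpha * dT * Ec
= 11.1e-6 * 37 * 23.5 * 1000
= 9.651 MPa

9.651


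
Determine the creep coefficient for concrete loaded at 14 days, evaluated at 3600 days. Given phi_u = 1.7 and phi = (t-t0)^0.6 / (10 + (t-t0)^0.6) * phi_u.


dt = 3600 - 14 = 3586
phi = 3586^0.6 / (10 + 3586^0.6) * 1.7
= 1.583

1.583


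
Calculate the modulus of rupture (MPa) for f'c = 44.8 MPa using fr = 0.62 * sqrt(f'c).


fr = 0.62 * sqrt(44.8)
= 4.15 MPa

4.15


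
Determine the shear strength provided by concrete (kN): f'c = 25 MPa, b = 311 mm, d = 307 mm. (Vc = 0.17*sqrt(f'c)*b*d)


Vc = 0.17 * sqrt(25) * 311 * 307 / 1000
= 81.16 kN

81.16


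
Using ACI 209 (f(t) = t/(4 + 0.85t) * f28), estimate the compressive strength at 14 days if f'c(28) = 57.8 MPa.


f(14) = 14 / (4 + 0.85 * 14) * 57.8
= 14 / 15.9 * 57.8
= 50.89 MPa

50.89


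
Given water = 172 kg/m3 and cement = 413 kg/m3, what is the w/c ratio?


w/c = water / cement
w/c = 172 / 413 = 0.416

0.416


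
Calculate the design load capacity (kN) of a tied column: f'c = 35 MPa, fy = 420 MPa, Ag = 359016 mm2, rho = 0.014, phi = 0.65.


Ast = rho * Ag = 0.014 * 359016 = 5026.224 mm2
phi*Pn = 0.65 * 0.80 * (0.85 * 35 * (359016 - 5026.224) + 420 * 5026.224) / 1000
= 6573.95 kN

6573.95


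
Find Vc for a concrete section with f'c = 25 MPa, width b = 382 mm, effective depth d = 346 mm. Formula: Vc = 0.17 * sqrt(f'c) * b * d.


Vc = 0.17 * sqrt(25) * 382 * 346 / 1000
= 112.35 kN

112.35


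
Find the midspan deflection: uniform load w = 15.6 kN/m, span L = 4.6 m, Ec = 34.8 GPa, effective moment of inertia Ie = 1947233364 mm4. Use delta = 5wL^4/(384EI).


Convert: L = 4.6 m = 4600 mm, Ec = 34.8 GPa = 34800 MPa
delta = 5 * 15.6 * 4600^4 / (384 * 34800 * 1947233364)
= 1.34 mm

1.34


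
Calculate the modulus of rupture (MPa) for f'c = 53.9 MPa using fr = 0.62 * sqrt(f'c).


fr = 0.62 * sqrt(53.9)
= 4.552 MPa

4.552


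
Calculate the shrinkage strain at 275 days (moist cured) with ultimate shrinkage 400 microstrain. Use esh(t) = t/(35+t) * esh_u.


esh(275) = 275 / (35 + 275) * 400
= 275 / 310 * 400
= 354.8 microstrain

354.8


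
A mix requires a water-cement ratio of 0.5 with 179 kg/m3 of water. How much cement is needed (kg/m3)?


Cement = water / (w/c)
= 179 / 0.5
= 358.0 kg/m3

358.0


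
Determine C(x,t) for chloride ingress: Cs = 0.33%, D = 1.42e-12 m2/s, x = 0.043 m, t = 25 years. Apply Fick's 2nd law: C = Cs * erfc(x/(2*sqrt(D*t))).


t_seconds = 25 * 365.25 * 24 * 3600 = 788940000.0 s
arg = 0.043 / (2 * sqrt(1.42e-12 * 788940000.0))
= 0.6424
erfc(0.6424) = 0.3637
C = 0.33 * 0.3637 = 0.12%

0.12


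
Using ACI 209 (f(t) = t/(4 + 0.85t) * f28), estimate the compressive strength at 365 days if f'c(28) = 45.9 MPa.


f(365) = 365 / (4 + 0.85 * 365) * 45.9
= 365 / 314.25 * 45.9
= 53.31 MPa

53.31


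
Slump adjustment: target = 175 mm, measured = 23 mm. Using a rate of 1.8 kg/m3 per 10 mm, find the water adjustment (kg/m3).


Difference = 175 - 23 = 152 mm
Water adjustment = 152 * 1.8 / 10 = 27.4 kg/m3

27.4


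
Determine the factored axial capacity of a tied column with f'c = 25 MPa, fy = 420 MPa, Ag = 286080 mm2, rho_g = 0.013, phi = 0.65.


Ast = rho * Ag = 0.013 * 286080 = 3719.04 mm2
phi*Pn = 0.65 * 0.80 * (0.85 * 25 * (286080 - 3719.04) + 420 * 3719.04) / 1000
= 3932.33 kN

3932.33


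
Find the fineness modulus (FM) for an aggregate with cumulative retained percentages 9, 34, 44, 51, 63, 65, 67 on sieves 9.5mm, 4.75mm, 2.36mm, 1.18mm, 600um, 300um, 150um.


FM = sum(cumulative % retained) / 100
= 333 / 100
= 3.33

3.33


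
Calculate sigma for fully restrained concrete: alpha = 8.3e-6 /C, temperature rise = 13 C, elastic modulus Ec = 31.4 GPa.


sigma = alpha * dT * Ec
= 8.3e-6 * 13 * 31.4 * 1000
= 3.388 MPa

3.388


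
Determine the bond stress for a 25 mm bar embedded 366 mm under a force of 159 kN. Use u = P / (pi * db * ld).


u = P / (pi * db * ld)
= 159 * 1000 / (pi * 25 * 366)
= 5.531 MPa

5.531


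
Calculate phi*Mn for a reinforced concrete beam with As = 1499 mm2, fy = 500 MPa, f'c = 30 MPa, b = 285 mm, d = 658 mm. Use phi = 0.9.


a = As * fy / (0.85 * f'c * b)
= 1499 * 500 / (0.85 * 30 * 285)
= 103.1304 mm
Mn = As * fy * (d - a/2) / 10^6
= 454.5229 kN-m
phi*Mn = 0.9 * 454.5229 = 409.07 kN-m

409.07


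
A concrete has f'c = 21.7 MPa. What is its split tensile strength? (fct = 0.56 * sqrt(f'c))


fct = 0.56 * sqrt(21.7)
= 0.56 * 4.658
= 2.609 MPa

2.609


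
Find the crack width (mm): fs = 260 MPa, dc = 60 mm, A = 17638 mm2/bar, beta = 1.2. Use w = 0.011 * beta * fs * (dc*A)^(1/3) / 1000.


w = 0.011 * beta * fs * (dc * A)^(1/3) / 1000
= 0.011 * 1.2 * 260 * (60 * 17638)^(1/3) / 1000
= 0.35 mm

0.35


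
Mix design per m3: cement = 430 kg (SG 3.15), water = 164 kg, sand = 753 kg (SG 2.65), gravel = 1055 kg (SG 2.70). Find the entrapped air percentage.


Vol cement = 430 / (3.15 * 1000) = 0.136508 m3
Vol water = 164 / 1000 = 0.164 m3
Vol sand = 753 / (2.65 * 1000) = 0.284151 m3
Vol gravel = 1055 / (2.70 * 1000) = 0.390741 m3
Total solid + water volume = 0.9754 m3
Air = (1 - 0.9754) * 100 = 2.46%

2.46


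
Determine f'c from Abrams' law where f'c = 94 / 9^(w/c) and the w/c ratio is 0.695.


f'c = 94 / 9^0.695
= 94 / 4.605
= 20.41 MPa

20.41


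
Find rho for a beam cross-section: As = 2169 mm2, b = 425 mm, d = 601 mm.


rho = As / (b * d)
= 2169 / (425 * 601)
= 0.0085

0.0085


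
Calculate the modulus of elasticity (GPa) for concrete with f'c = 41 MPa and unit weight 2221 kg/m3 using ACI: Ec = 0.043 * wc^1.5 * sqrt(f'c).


Ec = 0.043 * 2221^1.5 * sqrt(41) / 1000
= 28.82 GPa

28.82


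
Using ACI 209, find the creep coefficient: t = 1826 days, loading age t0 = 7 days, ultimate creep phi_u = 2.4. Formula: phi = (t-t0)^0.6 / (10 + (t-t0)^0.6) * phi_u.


dt = 1826 - 7 = 1819
phi = 1819^0.6 / (10 + 1819^0.6) * 2.4
= 2.161

2.161


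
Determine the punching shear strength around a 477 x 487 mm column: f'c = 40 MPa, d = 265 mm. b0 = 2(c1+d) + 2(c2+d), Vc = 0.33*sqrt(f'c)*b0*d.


b0 = 2*(477 + 265) + 2*(487 + 265) = 2988 mm
Vc = 0.33 * sqrt(40) * 2988 * 265 / 1000
= 1652.61 kN

1652.61
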